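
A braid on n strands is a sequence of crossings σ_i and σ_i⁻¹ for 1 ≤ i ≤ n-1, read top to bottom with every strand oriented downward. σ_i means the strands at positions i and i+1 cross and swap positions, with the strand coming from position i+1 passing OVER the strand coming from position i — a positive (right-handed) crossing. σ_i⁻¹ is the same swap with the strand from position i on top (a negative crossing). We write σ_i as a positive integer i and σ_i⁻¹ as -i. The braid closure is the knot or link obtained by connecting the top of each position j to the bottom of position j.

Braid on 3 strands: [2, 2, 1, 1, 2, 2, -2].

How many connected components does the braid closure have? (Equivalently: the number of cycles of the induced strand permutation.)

Track the strand permutation on 3 strands, starting from identity.
  step 1: s2 swaps positions 2,3 -> [1 3 2]
  step 2: s2 swaps positions 2,3 -> [1 2 3]
  step 3: s1 swaps positions 1,2 -> [2 1 3]
  step 4: s1 swaps positions 1,2 -> [1 2 3]
  step 5: s2 swaps positions 2,3 -> [1 3 2]
  step 6: s2 swaps positions 2,3 -> [1 2 3]
  step 7: s2^-1 swaps positions 2,3 -> [1 3 2]
Final permutation (position -> original strand): [1 3 2]
Closure components = cycle count of this permutation = 2.

Answer: 2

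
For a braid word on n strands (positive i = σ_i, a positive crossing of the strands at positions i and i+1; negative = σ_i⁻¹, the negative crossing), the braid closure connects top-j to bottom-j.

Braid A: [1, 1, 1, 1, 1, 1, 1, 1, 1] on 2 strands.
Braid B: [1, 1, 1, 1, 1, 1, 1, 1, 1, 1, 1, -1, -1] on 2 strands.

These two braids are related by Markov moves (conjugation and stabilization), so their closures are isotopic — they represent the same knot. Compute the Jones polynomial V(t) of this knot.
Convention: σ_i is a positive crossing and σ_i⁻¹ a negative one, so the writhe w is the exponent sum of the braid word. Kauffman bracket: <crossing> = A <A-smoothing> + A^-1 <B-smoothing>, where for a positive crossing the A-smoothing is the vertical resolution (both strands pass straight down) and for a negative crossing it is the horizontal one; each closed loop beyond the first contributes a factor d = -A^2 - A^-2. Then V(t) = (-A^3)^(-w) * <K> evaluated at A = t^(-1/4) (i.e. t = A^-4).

-t^13 + t^12 - t^11 + t^10 - t^9 + t^8 - t^7 + t^6 + t^4

Derivation:
Markov-equivalent braids have isotopic closures, hence identical knot invariants. Strip the Markov moves from each word to reach a common short braid β, then compute V(t) once on β.
Braid A: s1 s1 s1 s1 s1 s1 s1 s1 s1 on 2 strands has no conjugating prefix/suffix or stabilization to strip; take β = s1 s1 s1 s1 s1 s1 s1 s1 s1.
Braid B: s1 s1 s1 s1 s1 s1 s1 s1 s1 s1 s1 s1^-1 s1^-1 on 2 strands reduces by inverse Markov moves (closure unchanged at each step):
  Deconjugate: the word is γ·β·γ⁻¹ with γ = s1 (prefix) and γ⁻¹ = s1^-1 (suffix); strip both.
  Deconjugate: the word is γ·β·γ⁻¹ with γ = s1 (prefix) and γ⁻¹ = s1^-1 (suffix); strip both.
Reduced to β = s1 s1 s1 s1 s1 s1 s1 s1 s1 on 2 strands, 9 crossings.
Both give the same β = s1 s1 s1 s1 s1 s1 s1 s1 s1 on 2 strands, so one state sum suffices:
Braid: s1 s1 s1 s1 s1 s1 s1 s1 s1 on 2 strands, 9 crossings.
Writhe w = (#positive) - (#negative) = 9 - 0 = 9.
State-sum expansion of <K>. There are 2^9 = 512 states.
For each crossing: s=0 is the vertical smoothing, s=1 horizontal. Crossing k contributes A^(sign_k * (1 - 2*s_k)); loop factor d = -A^2 - A^-2.
Tabulate the states by total A-exponent and number of loops L (A-exp: L × count):
  A^9: L=2 ×1
  A^7: L=1 ×9
  A^5: L=2 ×36
  A^3: L=3 ×84
  A^1: L=4 ×126
  A^-1: L=5 ×126
  A^-3: L=6 ×84
  A^-5: L=7 ×36
  A^-7: L=8 ×9
  A^-9: L=9 ×1
Each group contributes A^e * Σ count * d^(L-1):
Powers of d = -A^2 - A^-2: d^2 = A^4 + 2 + A^-4; d^3 = -A^6 - 3*A^2 - 3*A^-2 - A^-6; d^4 = A^8 + 4*A^4 + 6 + 4*A^-4 + A^-8; d^5 = -A^10 - 5*A^6 - 10*A^2 - 10*A^-2 - 5*A^-6 - A^-10; d^6 = A^12 + 6*A^8 + 15*A^4 + 20 + 15*A^-4 + 6*A^-8 + A^-12; d^7 = -A^14 - 7*A^10 - 21*A^6 - 35*A^2 - 35*A^-2 - 21*A^-6 - 7*A^-10 - A^-14; d^8 = A^16 + 8*A^12 + 28*A^8 + 56*A^4 + 70 + 56*A^-4 + 28*A^-8 + 8*A^-12 + A^-16.
  A^9 * (d) = -A^11 - A^7
  A^7 * (9) = 9*A^7
  A^5 * (36*d) = -36*A^7 - 36*A^3
  A^3 * (84*d^2) = 84*A^7 + 168*A^3 + 84*A^-1
  A^1 * (126*d^3) = -126*A^7 - 378*A^3 - 378*A^-1 - 126*A^-5
  A^-1 * (126*d^4) = 126*A^7 + 504*A^3 + 756*A^-1 + 504*A^-5 + 126*A^-9
  A^-3 * (84*d^5) = -84*A^7 - 420*A^3 - 840*A^-1 - 840*A^-5 - 420*A^-9 - 84*A^-13
  A^-5 * (36*d^6) = 36*A^7 + 216*A^3 + 540*A^-1 + 720*A^-5 + 540*A^-9 + 216*A^-13 + 36*A^-17
  A^-7 * (9*d^7) = -9*A^7 - 63*A^3 - 189*A^-1 - 315*A^-5 - 315*A^-9 - 189*A^-13 - 63*A^-17 - 9*A^-21
  A^-9 * (d^8) = A^7 + 8*A^3 + 28*A^-1 + 56*A^-5 + 70*A^-9 + 56*A^-13 + 28*A^-17 + 8*A^-21 + A^-25
Summing the groups: <K> = -A^11 - A^3 + A^-1 - A^-5 + A^-9 - A^-13 + A^-17 - A^-21 + A^-25
Normalise by the writhe: (-A^3)^(-w) = (-A^3)^(-9) = -A^-27, so f(A) = -A^-27 * <K> = A^-16 + A^-24 - A^-28 + A^-32 - A^-36 + A^-40 - A^-44 + A^-48 - A^-52.
Substitute A = t^(-1/4), i.e. A^e → t^(-e/4): V(t) = -t^13 + t^12 - t^11 + t^10 - t^9 + t^8 - t^7 + t^6 + t^4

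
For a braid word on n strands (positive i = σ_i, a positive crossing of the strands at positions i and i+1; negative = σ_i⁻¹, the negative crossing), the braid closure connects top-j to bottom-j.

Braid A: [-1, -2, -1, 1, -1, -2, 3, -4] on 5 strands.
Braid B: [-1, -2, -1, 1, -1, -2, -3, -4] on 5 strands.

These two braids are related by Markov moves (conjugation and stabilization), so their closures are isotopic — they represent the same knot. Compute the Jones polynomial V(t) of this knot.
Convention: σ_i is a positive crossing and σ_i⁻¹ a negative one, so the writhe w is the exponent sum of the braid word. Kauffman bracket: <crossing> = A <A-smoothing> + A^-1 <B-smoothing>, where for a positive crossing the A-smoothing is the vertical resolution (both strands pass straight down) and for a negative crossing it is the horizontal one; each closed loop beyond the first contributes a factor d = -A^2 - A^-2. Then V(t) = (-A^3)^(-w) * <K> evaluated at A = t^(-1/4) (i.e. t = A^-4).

t^-1 + t^-3 - t^-4

Derivation:
Markov-equivalent braids have isotopic closures, hence identical knot invariants. Strip the Markov moves from each word to reach a common short braid β, then compute V(t) once on β.
Braid A: s1^-1 s2^-1 s1^-1 s1 s1^-1 s2^-1 s3 s4^-1 on 5 strands reduces by inverse Markov moves (closure unchanged at each step):
  Destabilize: the word has the form β·s4^-1 where s4^-1 occurs only as the final letter (β ∈ B_4); drop it and the last strand → 4 strands.
  Destabilize: the word has the form β·s3 where s3 occurs only as the final letter (β ∈ B_3); drop it and the last strand → 3 strands.
Reduced to β = s1^-1 s2^-1 s1^-1 s1 s1^-1 s2^-1 on 3 strands, 6 crossings.
Braid B: s1^-1 s2^-1 s1^-1 s1 s1^-1 s2^-1 s3^-1 s4^-1 on 5 strands reduces by inverse Markov moves (closure unchanged at each step):
  Destabilize: the word has the form β·s4^-1 where s4^-1 occurs only as the final letter (β ∈ B_4); drop it and the last strand → 4 strands.
  Destabilize: the word has the form β·s3^-1 where s3^-1 occurs only as the final letter (β ∈ B_3); drop it and the last strand → 3 strands.
Reduced to β = s1^-1 s2^-1 s1^-1 s1 s1^-1 s2^-1 on 3 strands, 6 crossings.
Both give the same β = s1^-1 s2^-1 s1^-1 s1 s1^-1 s2^-1 on 3 strands, so one state sum suffices:
First cancel adjacent σ_i σ_i⁻¹ pairs (Reidemeister II — same braid, same closure): s1^-1 s2^-1 s1^-1 s1 s1^-1 s2^-1 → s1^-1 s2^-1 s1^-1 s2^-1.
Braid: s1^-1 s2^-1 s1^-1 s2^-1 on 3 strands, 4 crossings.
Writhe w = (#positive) - (#negative) = 0 - 4 = -4.
State-sum expansion of <K>. There are 2^4 = 16 states.
Smooth each crossing (0=||, 1=⌣⌢); contribution A^(Σ sign_k(1-2s_k)) * d^(L-1).
  state 0000: A-exp=-4, loops=3, term = A^-4 * d^2
  state 0001: A-exp=-2, loops=2, term = A^-2 * d^1
  state 0010: A-exp=-2, loops=2, term = A^-2 * d^1
  state 0011: A-exp=+0, loops=1, term = A^0 * d^0
  state 0100: A-exp=-2, loops=2, term = A^-2 * d^1
  state 0101: A-exp=+0, loops=3, term = A^0 * d^2
  state 0110: A-exp=+0, loops=1, term = A^0 * d^0
  state 0111: A-exp=+2, loops=2, term = A^2 * d^1
  state 1000: A-exp=-2, loops=2, term = A^-2 * d^1
  state 1001: A-exp=+0, loops=1, term = A^0 * d^0
  state 1010: A-exp=+0, loops=3, term = A^0 * d^2
  state 1011: A-exp=+2, loops=2, term = A^2 * d^1
  state 1100: A-exp=+0, loops=1, term = A^0 * d^0
  state 1101: A-exp=+2, loops=2, term = A^2 * d^1
  state 1110: A-exp=+2, loops=2, term = A^2 * d^1
  state 1111: A-exp=+4, loops=1, term = A^4 * d^0
Collect the terms by A-exponent (count of states per loop number):
Powers of d = -A^2 - A^-2: d^2 = A^4 + 2 + A^-4.
  A^4 * (1) = A^4
  A^2 * (4*d) = -4*A^4 - 4
  A^0 * (4 + 2*d^2) = 2*A^4 + 8 + 2*A^-4
  A^-2 * (4*d) = -4 - 4*A^-4
  A^-4 * (d^2) = 1 + 2*A^-4 + A^-8
Summing the groups: <K> = -A^4 + 1 + A^-8
Normalise by the writhe: (-A^3)^(-w) = (-A^3)^(4) = A^12, so f(A) = A^12 * <K> = -A^16 + A^12 + A^4.
Substitute A = t^(-1/4), i.e. A^e → t^(-e/4): V(t) = t^-1 + t^-3 - t^-4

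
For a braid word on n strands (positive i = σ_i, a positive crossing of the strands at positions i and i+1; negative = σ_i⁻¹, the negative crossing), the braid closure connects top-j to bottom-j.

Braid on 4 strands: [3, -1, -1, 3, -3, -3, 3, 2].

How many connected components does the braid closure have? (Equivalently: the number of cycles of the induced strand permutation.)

Track the strand permutation on 4 strands, starting from identity.
  step 1: s3 swaps positions 3,4 -> [1 2 4 3]
  step 2: s1^-1 swaps positions 1,2 -> [2 1 4 3]
  step 3: s1^-1 swaps positions 1,2 -> [1 2 4 3]
  step 4: s3 swaps positions 3,4 -> [1 2 3 4]
  step 5: s3^-1 swaps positions 3,4 -> [1 2 4 3]
  step 6: s3^-1 swaps positions 3,4 -> [1 2 3 4]
  step 7: s3 swaps positions 3,4 -> [1 2 4 3]
  step 8: s2 swaps positions 2,3 -> [1 4 2 3]
Final permutation (position -> original strand): [1 4 2 3]
Closure components = cycle count of this permutation = 2.

Answer: 2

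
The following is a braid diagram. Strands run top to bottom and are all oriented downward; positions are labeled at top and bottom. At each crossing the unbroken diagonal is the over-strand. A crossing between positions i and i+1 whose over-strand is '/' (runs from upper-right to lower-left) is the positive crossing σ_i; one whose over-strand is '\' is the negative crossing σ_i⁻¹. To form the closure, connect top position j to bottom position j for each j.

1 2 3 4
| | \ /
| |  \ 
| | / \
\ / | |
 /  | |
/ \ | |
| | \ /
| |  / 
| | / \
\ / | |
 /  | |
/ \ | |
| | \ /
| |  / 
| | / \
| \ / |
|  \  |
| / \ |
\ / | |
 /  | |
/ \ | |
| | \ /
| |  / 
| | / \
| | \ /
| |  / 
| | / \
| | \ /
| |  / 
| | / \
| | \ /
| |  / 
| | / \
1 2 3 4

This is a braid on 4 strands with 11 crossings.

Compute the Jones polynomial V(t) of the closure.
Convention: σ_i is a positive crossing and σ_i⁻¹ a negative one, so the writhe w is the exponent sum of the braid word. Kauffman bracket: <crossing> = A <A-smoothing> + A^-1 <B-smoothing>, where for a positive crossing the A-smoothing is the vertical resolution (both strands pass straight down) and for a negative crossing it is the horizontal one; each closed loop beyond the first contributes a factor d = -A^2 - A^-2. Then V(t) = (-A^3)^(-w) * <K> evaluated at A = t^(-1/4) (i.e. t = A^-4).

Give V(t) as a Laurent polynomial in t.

t^11 - 2*t^10 + 2*t^9 - 3*t^8 + 2*t^7 - 2*t^6 + 2*t^5 + t^3

Derivation:
Reading the diagram top to bottom ('/'-over between positions i,i+1 = s_i, '\'-over = s_i^-1): braid word = s3^-1 s1 s3 s1 s3 s2^-1 s1 s3 s3 s3 s3.
The presented braid s3^-1 s1 s3 s1 s3 s2^-1 s1 s3 s3 s3 s3 on 4 strands reduces by inverse Markov moves (closure unchanged at each step):
  Deconjugate: the word is γ·β·γ⁻¹ with γ = s3^-1 (prefix) and γ⁻¹ = s3 (suffix); strip both.
Reduced to β = s1 s3 s1 s3 s2^-1 s1 s3 s3 s3 on 4 strands, 9 crossings.
Compute on β:
Braid: s1 s3 s1 s3 s2^-1 s1 s3 s3 s3 on 4 strands, 9 crossings.
Writhe w = (#positive) - (#negative) = 8 - 1 = 7.
State-sum expansion of <K>. There are 2^9 = 512 states.
For each crossing: s=0 is the vertical smoothing, s=1 horizontal. Crossing k contributes A^(sign_k * (1 - 2*s_k)); loop factor d = -A^2 - A^-2.
Tabulate the states by total A-exponent and number of loops L (A-exp: L × count):
  A^9: L=3 ×1
  A^7: L=2 ×8, L=4 ×1
  A^5: L=1 ×15, L=3 ×21
  A^3: L=2 ×60, L=4 ×24
  A^1: L=3 ×110, L=5 ×16
  A^-1: L=4 ×120, L=6 ×6
  A^-3: L=5 ×83, L=7 ×1
  A^-5: L=6 ×36
  A^-7: L=7 ×9
  A^-9: L=8 ×1
Each group contributes A^e * Σ count * d^(L-1):
Powers of d = -A^2 - A^-2: d^2 = A^4 + 2 + A^-4; d^3 = -A^6 - 3*A^2 - 3*A^-2 - A^-6; d^4 = A^8 + 4*A^4 + 6 + 4*A^-4 + A^-8; d^5 = -A^10 - 5*A^6 - 10*A^2 - 10*A^-2 - 5*A^-6 - A^-10; d^6 = A^12 + 6*A^8 + 15*A^4 + 20 + 15*A^-4 + 6*A^-8 + A^-12; d^7 = -A^14 - 7*A^10 - 21*A^6 - 35*A^2 - 35*A^-2 - 21*A^-6 - 7*A^-10 - A^-14.
  A^9 * (d^2) = A^13 + 2*A^9 + A^5
  A^7 * (8*d + d^3) = -A^13 - 11*A^9 - 11*A^5 - A
  A^5 * (15 + 21*d^2) = 21*A^9 + 57*A^5 + 21*A
  A^3 * (60*d + 24*d^3) = -24*A^9 - 132*A^5 - 132*A - 24*A^-3
  A^1 * (110*d^2 + 16*d^4) = 16*A^9 + 174*A^5 + 316*A + 174*A^-3 + 16*A^-7
  A^-1 * (120*d^3 + 6*d^5) = -6*A^9 - 150*A^5 - 420*A - 420*A^-3 - 150*A^-7 - 6*A^-11
  A^-3 * (83*d^4 + d^6) = A^9 + 89*A^5 + 347*A + 518*A^-3 + 347*A^-7 + 89*A^-11 + A^-15
  A^-5 * (36*d^5) = -36*A^5 - 180*A - 360*A^-3 - 360*A^-7 - 180*A^-11 - 36*A^-15
  A^-7 * (9*d^6) = 9*A^5 + 54*A + 135*A^-3 + 180*A^-7 + 135*A^-11 + 54*A^-15 + 9*A^-19
  A^-9 * (d^7) = -A^5 - 7*A - 21*A^-3 - 35*A^-7 - 35*A^-11 - 21*A^-15 - 7*A^-19 - A^-23
Summing the groups: <K> = -A^9 - 2*A + 2*A^-3 - 2*A^-7 + 3*A^-11 - 2*A^-15 + 2*A^-19 - A^-23
Normalise by the writhe: (-A^3)^(-w) = (-A^3)^(-7) = -A^-21, so f(A) = -A^-21 * <K> = A^-12 + 2*A^-20 - 2*A^-24 + 2*A^-28 - 3*A^-32 + 2*A^-36 - 2*A^-40 + A^-44.
Substitute A = t^(-1/4), i.e. A^e → t^(-e/4): V(t) = t^11 - 2*t^10 + 2*t^9 - 3*t^8 + 2*t^7 - 2*t^6 + 2*t^5 + t^3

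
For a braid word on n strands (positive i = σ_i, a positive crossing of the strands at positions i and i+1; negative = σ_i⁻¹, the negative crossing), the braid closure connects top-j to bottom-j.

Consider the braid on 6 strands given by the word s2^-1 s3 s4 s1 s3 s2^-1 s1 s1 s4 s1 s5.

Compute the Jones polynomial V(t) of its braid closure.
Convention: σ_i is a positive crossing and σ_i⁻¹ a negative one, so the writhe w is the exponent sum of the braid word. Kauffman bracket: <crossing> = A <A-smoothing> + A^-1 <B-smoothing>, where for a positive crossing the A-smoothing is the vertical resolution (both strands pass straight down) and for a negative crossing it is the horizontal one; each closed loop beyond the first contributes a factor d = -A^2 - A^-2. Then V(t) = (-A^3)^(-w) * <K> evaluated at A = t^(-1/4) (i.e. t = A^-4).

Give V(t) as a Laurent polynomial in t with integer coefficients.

-t^9 + 3*t^8 - 4*t^7 + 5*t^6 - 6*t^5 + 5*t^4 - 4*t^3 + 3*t^2 - t + 1

Derivation:
The presented braid s2^-1 s3 s4 s1 s3 s2^-1 s1 s1 s4 s1 s5 on 6 strands reduces by inverse Markov moves (closure unchanged at each step):
  Destabilize: the word has the form β·s5 where s5 occurs only as the final letter (β ∈ B_5); drop it and the last strand → 5 strands.
Reduced to β = s2^-1 s3 s4 s1 s3 s2^-1 s1 s1 s4 s1 on 5 strands, 10 crossings.
Compute on β:
Braid: s2^-1 s3 s4 s1 s3 s2^-1 s1 s1 s4 s1 on 5 strands, 10 crossings.
Writhe w = (#positive) - (#negative) = 8 - 2 = 6.
Enumerate smoothing states for the bracket polynomial. There are 2^10 = 1024 states.
For each crossing: s=0 is the vertical smoothing, s=1 horizontal. Crossing k contributes A^(sign_k * (1 - 2*s_k)); loop factor d = -A^2 - A^-2.
Tabulate the states by total A-exponent and number of loops L (A-exp: L × count):
  A^10: L=5 ×1
  A^8: L=4 ×10
  A^6: L=3 ×39, L=5 ×6
  A^4: L=2 ×68, L=4 ×51, L=6 ×1
  A^2: L=1 ×44, L=3 ×139, L=5 ×27
  A^0: L=2 ×126, L=4 ×118, L=6 ×8
  A^-2: L=1 ×11, L=3 ×140, L=5 ×58, L=7 ×1
  A^-4: L=2 ×19, L=4 ×85, L=6 ×16
  A^-6: L=3 ×15, L=5 ×28, L=7 ×2
  A^-8: L=4 ×6, L=6 ×4
  A^-10: L=5 ×1
Each group contributes A^e * Σ count * d^(L-1):
Powers of d = -A^2 - A^-2: d^2 = A^4 + 2 + A^-4; d^3 = -A^6 - 3*A^2 - 3*A^-2 - A^-6; d^4 = A^8 + 4*A^4 + 6 + 4*A^-4 + A^-8; d^5 = -A^10 - 5*A^6 - 10*A^2 - 10*A^-2 - 5*A^-6 - A^-10; d^6 = A^12 + 6*A^8 + 15*A^4 + 20 + 15*A^-4 + 6*A^-8 + A^-12.
  A^10 * (d^4) = A^18 + 4*A^14 + 6*A^10 + 4*A^6 + A^2
  A^8 * (10*d^3) = -10*A^14 - 30*A^10 - 30*A^6 - 10*A^2
  A^6 * (39*d^2 + 6*d^4) = 6*A^14 + 63*A^10 + 114*A^6 + 63*A^2 + 6*A^-2
  A^4 * (68*d + 51*d^3 + d^5) = -A^14 - 56*A^10 - 231*A^6 - 231*A^2 - 56*A^-2 - A^-6
  A^2 * (44 + 139*d^2 + 27*d^4) = 27*A^10 + 247*A^6 + 484*A^2 + 247*A^-2 + 27*A^-6
  A^0 * (126*d + 118*d^3 + 8*d^5) = -8*A^10 - 158*A^6 - 560*A^2 - 560*A^-2 - 158*A^-6 - 8*A^-10
  A^-2 * (11 + 140*d^2 + 58*d^4 + d^6) = A^10 + 64*A^6 + 387*A^2 + 659*A^-2 + 387*A^-6 + 64*A^-10 + A^-14
  A^-4 * (19*d + 85*d^3 + 16*d^5) = -16*A^6 - 165*A^2 - 434*A^-2 - 434*A^-6 - 165*A^-10 - 16*A^-14
  A^-6 * (15*d^2 + 28*d^4 + 2*d^6) = 2*A^6 + 40*A^2 + 157*A^-2 + 238*A^-6 + 157*A^-10 + 40*A^-14 + 2*A^-18
  A^-8 * (6*d^3 + 4*d^5) = -4*A^2 - 26*A^-2 - 58*A^-6 - 58*A^-10 - 26*A^-14 - 4*A^-18
  A^-10 * (d^4) = A^-2 + 4*A^-6 + 6*A^-10 + 4*A^-14 + A^-18
Summing the groups: <K> = A^18 - A^14 + 3*A^10 - 4*A^6 + 5*A^2 - 6*A^-2 + 5*A^-6 - 4*A^-10 + 3*A^-14 - A^-18
Normalise by the writhe: (-A^3)^(-w) = (-A^3)^(-6) = A^-18, so f(A) = A^-18 * <K> = 1 - A^-4 + 3*A^-8 - 4*A^-12 + 5*A^-16 - 6*A^-20 + 5*A^-24 - 4*A^-28 + 3*A^-32 - A^-36.
Substitute A = t^(-1/4), i.e. A^e → t^(-e/4): V(t) = -t^9 + 3*t^8 - 4*t^7 + 5*t^6 - 6*t^5 + 5*t^4 - 4*t^3 + 3*t^2 - t + 1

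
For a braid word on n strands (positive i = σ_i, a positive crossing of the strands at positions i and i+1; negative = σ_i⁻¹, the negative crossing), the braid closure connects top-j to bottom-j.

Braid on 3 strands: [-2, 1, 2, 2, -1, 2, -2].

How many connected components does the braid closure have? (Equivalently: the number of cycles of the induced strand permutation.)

Track the strand permutation on 3 strands, starting from identity.
  step 1: s2^-1 swaps positions 2,3 -> [1 3 2]
  step 2: s1 swaps positions 1,2 -> [3 1 2]
  step 3: s2 swaps positions 2,3 -> [3 2 1]
  step 4: s2 swaps positions 2,3 -> [3 1 2]
  step 5: s1^-1 swaps positions 1,2 -> [1 3 2]
  step 6: s2 swaps positions 2,3 -> [1 2 3]
  step 7: s2^-1 swaps positions 2,3 -> [1 3 2]
Final permutation (position -> original strand): [1 3 2]
Closure components = cycle count of this permutation = 2.

Answer: 2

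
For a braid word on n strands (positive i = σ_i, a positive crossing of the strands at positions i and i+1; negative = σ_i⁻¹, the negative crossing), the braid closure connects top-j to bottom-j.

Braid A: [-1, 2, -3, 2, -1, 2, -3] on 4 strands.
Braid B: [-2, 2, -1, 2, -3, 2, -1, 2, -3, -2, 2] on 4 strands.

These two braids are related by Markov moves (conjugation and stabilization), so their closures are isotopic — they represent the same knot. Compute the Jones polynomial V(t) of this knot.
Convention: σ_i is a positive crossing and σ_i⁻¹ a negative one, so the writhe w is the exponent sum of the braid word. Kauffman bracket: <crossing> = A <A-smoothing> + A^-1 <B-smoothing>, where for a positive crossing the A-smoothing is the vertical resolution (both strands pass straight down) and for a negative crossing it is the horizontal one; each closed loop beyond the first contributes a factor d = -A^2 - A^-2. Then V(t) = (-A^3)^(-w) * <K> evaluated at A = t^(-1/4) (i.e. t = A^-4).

Markov-equivalent braids have isotopic closures, hence identical knot invariants. Strip the Markov moves from each word to reach a common short braid β, then compute V(t) once on β.
Braid A: s1^-1 s2 s3^-1 s2 s1^-1 s2 s3^-1 on 4 strands has no conjugating prefix/suffix or stabilization to strip; take β = s1^-1 s2 s3^-1 s2 s1^-1 s2 s3^-1.
Braid B: s2^-1 s2 s1^-1 s2 s3^-1 s2 s1^-1 s2 s3^-1 s2^-1 s2 on 4 strands reduces by inverse Markov moves (closure unchanged at each step):
  Deconjugate: the word is γ·β·γ⁻¹ with γ = s2^-1 s2 (prefix) and γ⁻¹ = s2^-1 s2 (suffix); strip both.
Reduced to β = s1^-1 s2 s3^-1 s2 s1^-1 s2 s3^-1 on 4 strands, 7 crossings.
Both give the same β = s1^-1 s2 s3^-1 s2 s1^-1 s2 s3^-1 on 4 strands, so one state sum suffices:
Braid: s1^-1 s2 s3^-1 s2 s1^-1 s2 s3^-1 on 4 strands, 7 crossings.
Writhe w = (#positive) - (#negative) = 3 - 4 = -1.
Computing the Kauffman bracket via state sum. There are 2^7 = 128 states.
For each crossing: s=0 is the vertical smoothing, s=1 horizontal. Crossing k contributes A^(sign_k * (1 - 2*s_k)); loop factor d = -A^2 - A^-2.
Tabulate the states by total A-exponent and number of loops L (A-exp: L × count):
  A^7: L=4 ×1
  A^5: L=3 ×7
  A^3: L=2 ×19, L=4 ×2
  A^1: L=1 ×21, L=3 ×14
  A^-1: L=2 ×32, L=4 ×3
  A^-3: L=3 ×21
  A^-5: L=4 ×7
  A^-7: L=5 ×1
Each group contributes A^e * Σ count * d^(L-1):
Powers of d = -A^2 - A^-2: d^2 = A^4 + 2 + A^-4; d^3 = -A^6 - 3*A^2 - 3*A^-2 - A^-6; d^4 = A^8 + 4*A^4 + 6 + 4*A^-4 + A^-8.
  A^7 * (d^3) = -A^13 - 3*A^9 - 3*A^5 - A
  A^5 * (7*d^2) = 7*A^9 + 14*A^5 + 7*A
  A^3 * (19*d + 2*d^3) = -2*A^9 - 25*A^5 - 25*A - 2*A^-3
  A^1 * (21 + 14*d^2) = 14*A^5 + 49*A + 14*A^-3
  A^-1 * (32*d + 3*d^3) = -3*A^5 - 41*A - 41*A^-3 - 3*A^-7
  A^-3 * (21*d^2) = 21*A + 42*A^-3 + 21*A^-7
  A^-5 * (7*d^3) = -7*A - 21*A^-3 - 21*A^-7 - 7*A^-11
  A^-7 * (d^4) = A + 4*A^-3 + 6*A^-7 + 4*A^-11 + A^-15
Summing the groups: <K> = -A^13 + 2*A^9 - 3*A^5 + 4*A - 4*A^-3 + 3*A^-7 - 3*A^-11 + A^-15
Normalise by the writhe: (-A^3)^(-w) = (-A^3)^(1) = -A^3, so f(A) = -A^3 * <K> = A^16 - 2*A^12 + 3*A^8 - 4*A^4 + 4 - 3*A^-4 + 3*A^-8 - A^-12.
Substitute A = t^(-1/4), i.e. A^e → t^(-e/4): V(t) = -t^3 + 3*t^2 - 3*t + 4 - 4*t^-1 + 3*t^-2 - 2*t^-3 + t^-4

Answer: -t^3 + 3*t^2 - 3*t + 4 - 4*t^-1 + 3*t^-2 - 2*t^-3 + t^-4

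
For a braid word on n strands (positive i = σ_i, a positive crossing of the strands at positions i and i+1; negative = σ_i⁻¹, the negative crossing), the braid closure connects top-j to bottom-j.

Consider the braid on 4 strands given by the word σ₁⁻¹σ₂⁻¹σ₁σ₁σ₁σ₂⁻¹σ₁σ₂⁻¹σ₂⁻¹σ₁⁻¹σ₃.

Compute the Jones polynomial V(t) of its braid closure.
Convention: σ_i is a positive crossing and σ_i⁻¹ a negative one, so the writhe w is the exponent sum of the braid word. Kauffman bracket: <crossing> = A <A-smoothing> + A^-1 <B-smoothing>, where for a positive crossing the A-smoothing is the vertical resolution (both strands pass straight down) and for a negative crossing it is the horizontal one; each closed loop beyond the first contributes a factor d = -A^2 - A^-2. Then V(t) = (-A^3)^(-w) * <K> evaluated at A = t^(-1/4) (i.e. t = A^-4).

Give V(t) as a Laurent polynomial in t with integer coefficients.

The presented braid s1^-1 s2^-1 s1 s1 s1 s2^-1 s1 s2^-1 s2^-1 s1^-1 s3 on 4 strands reduces by inverse Markov moves (closure unchanged at each step):
  Destabilize: the word has the form β·s3 where s3 occurs only as the final letter (β ∈ B_3); drop it and the last strand → 3 strands.
Reduced to β = s1^-1 s2^-1 s1 s1 s1 s2^-1 s1 s2^-1 s2^-1 s1^-1 on 3 strands, 10 crossings.
Compute on β:
Braid: s1^-1 s2^-1 s1 s1 s1 s2^-1 s1 s2^-1 s2^-1 s1^-1 on 3 strands, 10 crossings.
Writhe w = (#positive) - (#negative) = 4 - 6 = -2.
Computing the Kauffman bracket via state sum. There are 2^10 = 1024 states.
Each crossing splits two ways (0=vertical, 1=horizontal). The state's weight is A^(#A-smoothings - #B-smoothings) * d^(loops - 1).
Tabulate the states by total A-exponent and number of loops L (A-exp: L × count):
  A^10: L=5 ×1
  A^8: L=4 ×10
  A^6: L=3 ×38, L=5 ×7
  A^4: L=2 ×67, L=4 ×49, L=6 ×4
  A^2: L=1 ×46, L=3 ×130, L=5 ×33, L=7 ×1
  A^0: L=2 ×131, L=4 ×110, L=6 ×11
  A^-2: L=1 ×25, L=3 ×133, L=5 ×51, L=7 ×1
  A^-4: L=2 ×37, L=4 ×72, L=6 ×11
  A^-6: L=3 ×25, L=5 ×19, L=7 ×1
  A^-8: L=4 ×8, L=6 ×2
  A^-10: L=5 ×1
Each group contributes A^e * Σ count * d^(L-1):
Powers of d = -A^2 - A^-2: d^2 = A^4 + 2 + A^-4; d^3 = -A^6 - 3*A^2 - 3*A^-2 - A^-6; d^4 = A^8 + 4*A^4 + 6 + 4*A^-4 + A^-8; d^5 = -A^10 - 5*A^6 - 10*A^2 - 10*A^-2 - 5*A^-6 - A^-10; d^6 = A^12 + 6*A^8 + 15*A^4 + 20 + 15*A^-4 + 6*A^-8 + A^-12.
  A^10 * (d^4) = A^18 + 4*A^14 + 6*A^10 + 4*A^6 + A^2
  A^8 * (10*d^3) = -10*A^14 - 30*A^10 - 30*A^6 - 10*A^2
  A^6 * (38*d^2 + 7*d^4) = 7*A^14 + 66*A^10 + 118*A^6 + 66*A^2 + 7*A^-2
  A^4 * (67*d + 49*d^3 + 4*d^5) = -4*A^14 - 69*A^10 - 254*A^6 - 254*A^2 - 69*A^-2 - 4*A^-6
  A^2 * (46 + 130*d^2 + 33*d^4 + d^6) = A^14 + 39*A^10 + 277*A^6 + 524*A^2 + 277*A^-2 + 39*A^-6 + A^-10
  A^0 * (131*d + 110*d^3 + 11*d^5) = -11*A^10 - 165*A^6 - 571*A^2 - 571*A^-2 - 165*A^-6 - 11*A^-10
  A^-2 * (25 + 133*d^2 + 51*d^4 + d^6) = A^10 + 57*A^6 + 352*A^2 + 617*A^-2 + 352*A^-6 + 57*A^-10 + A^-14
  A^-4 * (37*d + 72*d^3 + 11*d^5) = -11*A^6 - 127*A^2 - 363*A^-2 - 363*A^-6 - 127*A^-10 - 11*A^-14
  A^-6 * (25*d^2 + 19*d^4 + d^6) = A^6 + 25*A^2 + 116*A^-2 + 184*A^-6 + 116*A^-10 + 25*A^-14 + A^-18
  A^-8 * (8*d^3 + 2*d^5) = -2*A^2 - 18*A^-2 - 44*A^-6 - 44*A^-10 - 18*A^-14 - 2*A^-18
  A^-10 * (d^4) = A^-2 + 4*A^-6 + 6*A^-10 + 4*A^-14 + A^-18
Summing the groups: <K> = A^18 - 2*A^14 + 2*A^10 - 3*A^6 + 4*A^2 - 3*A^-2 + 3*A^-6 - 2*A^-10 + A^-14
Normalise by the writhe: (-A^3)^(-w) = (-A^3)^(2) = A^6, so f(A) = A^6 * <K> = A^24 - 2*A^20 + 2*A^16 - 3*A^12 + 4*A^8 - 3*A^4 + 3 - 2*A^-4 + A^-8.
Substitute A = t^(-1/4), i.e. A^e → t^(-e/4): V(t) = t^2 - 2*t + 3 - 3*t^-1 + 4*t^-2 - 3*t^-3 + 2*t^-4 - 2*t^-5 + t^-6

Answer: t^2 - 2*t + 3 - 3*t^-1 + 4*t^-2 - 3*t^-3 + 2*t^-4 - 2*t^-5 + t^-6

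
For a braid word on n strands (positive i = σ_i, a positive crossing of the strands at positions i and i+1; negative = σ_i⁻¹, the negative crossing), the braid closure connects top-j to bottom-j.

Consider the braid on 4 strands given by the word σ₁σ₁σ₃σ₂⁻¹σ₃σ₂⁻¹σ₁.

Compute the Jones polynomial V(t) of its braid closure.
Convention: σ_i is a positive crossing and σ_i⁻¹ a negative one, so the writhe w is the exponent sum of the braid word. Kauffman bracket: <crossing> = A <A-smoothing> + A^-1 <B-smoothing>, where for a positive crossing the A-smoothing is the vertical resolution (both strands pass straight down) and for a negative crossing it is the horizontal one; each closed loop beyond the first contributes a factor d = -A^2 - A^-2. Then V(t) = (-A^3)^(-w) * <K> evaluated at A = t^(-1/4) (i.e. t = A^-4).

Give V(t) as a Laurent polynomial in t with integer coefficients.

Braid: s1 s1 s3 s2^-1 s3 s2^-1 s1 on 4 strands, 7 crossings.
Writhe w = (#positive) - (#negative) = 5 - 2 = 3.
Computing the Kauffman bracket via state sum. There are 2^7 = 128 states.
For each crossing: s=0 is the vertical smoothing, s=1 horizontal. Crossing k contributes A^(sign_k * (1 - 2*s_k)); loop factor d = -A^2 - A^-2.
Tabulate the states by total A-exponent and number of loops L (A-exp: L × count):
  A^7: L=4 ×1
  A^5: L=3 ×7
  A^3: L=2 ×17, L=4 ×4
  A^1: L=1 ×15, L=3 ×19, L=5 ×1
  A^-1: L=2 ×27, L=4 ×8
  A^-3: L=3 ×20, L=5 ×1
  A^-5: L=4 ×7
  A^-7: L=5 ×1
Each group contributes A^e * Σ count * d^(L-1):
Powers of d = -A^2 - A^-2: d^2 = A^4 + 2 + A^-4; d^3 = -A^6 - 3*A^2 - 3*A^-2 - A^-6; d^4 = A^8 + 4*A^4 + 6 + 4*A^-4 + A^-8.
  A^7 * (d^3) = -A^13 - 3*A^9 - 3*A^5 - A
  A^5 * (7*d^2) = 7*A^9 + 14*A^5 + 7*A
  A^3 * (17*d + 4*d^3) = -4*A^9 - 29*A^5 - 29*A - 4*A^-3
  A^1 * (15 + 19*d^2 + d^4) = A^9 + 23*A^5 + 59*A + 23*A^-3 + A^-7
  A^-1 * (27*d + 8*d^3) = -8*A^5 - 51*A - 51*A^-3 - 8*A^-7
  A^-3 * (20*d^2 + d^4) = A^5 + 24*A + 46*A^-3 + 24*A^-7 + A^-11
  A^-5 * (7*d^3) = -7*A - 21*A^-3 - 21*A^-7 - 7*A^-11
  A^-7 * (d^4) = A + 4*A^-3 + 6*A^-7 + 4*A^-11 + A^-15
Summing the groups: <K> = -A^13 + A^9 - 2*A^5 + 3*A - 3*A^-3 + 2*A^-7 - 2*A^-11 + A^-15
Normalise by the writhe: (-A^3)^(-w) = (-A^3)^(-3) = -A^-9, so f(A) = -A^-9 * <K> = A^4 - 1 + 2*A^-4 - 3*A^-8 + 3*A^-12 - 2*A^-16 + 2*A^-20 - A^-24.
Substitute A = t^(-1/4), i.e. A^e → t^(-e/4): V(t) = -t^6 + 2*t^5 - 2*t^4 + 3*t^3 - 3*t^2 + 2*t - 1 + t^-1

Answer: -t^6 + 2*t^5 - 2*t^4 + 3*t^3 - 3*t^2 + 2*t - 1 + t^-1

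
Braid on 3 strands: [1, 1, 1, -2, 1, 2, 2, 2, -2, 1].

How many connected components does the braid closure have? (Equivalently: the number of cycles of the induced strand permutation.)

1

Derivation:
Track the strand permutation on 3 strands, starting from identity.
  step 1: s1 swaps positions 1,2 -> [2 1 3]
  step 2: s1 swaps positions 1,2 -> [1 2 3]
  step 3: s1 swaps positions 1,2 -> [2 1 3]
  step 4: s2^-1 swaps positions 2,3 -> [2 3 1]
  step 5: s1 swaps positions 1,2 -> [3 2 1]
  step 6: s2 swaps positions 2,3 -> [3 1 2]
  step 7: s2 swaps positions 2,3 -> [3 2 1]
  step 8: s2 swaps positions 2,3 -> [3 1 2]
  step 9: s2^-1 swaps positions 2,3 -> [3 2 1]
  step 10: s1 swaps positions 1,2 -> [2 3 1]
Final permutation (position -> original strand): [2 3 1]
Closure components = cycle count of this permutation = 1.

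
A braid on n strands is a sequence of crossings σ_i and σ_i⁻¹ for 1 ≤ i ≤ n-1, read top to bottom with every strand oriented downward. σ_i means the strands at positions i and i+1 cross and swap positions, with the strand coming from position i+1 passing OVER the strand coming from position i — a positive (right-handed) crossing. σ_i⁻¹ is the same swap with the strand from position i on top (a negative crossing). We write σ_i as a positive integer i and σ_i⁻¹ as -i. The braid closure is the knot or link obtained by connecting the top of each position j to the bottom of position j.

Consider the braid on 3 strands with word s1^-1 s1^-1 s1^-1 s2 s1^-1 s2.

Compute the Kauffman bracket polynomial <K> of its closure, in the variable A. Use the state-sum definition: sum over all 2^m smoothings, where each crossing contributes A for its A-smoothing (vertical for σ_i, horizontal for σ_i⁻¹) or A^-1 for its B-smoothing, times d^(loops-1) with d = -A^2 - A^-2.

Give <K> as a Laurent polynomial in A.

A^14 - 2*A^10 + 2*A^6 - 2*A^2 + 2*A^-2 - A^-6 + A^-10

Derivation:
Braid: s1^-1 s1^-1 s1^-1 s2 s1^-1 s2 on 3 strands, 6 crossings.
Writhe w = (#positive) - (#negative) = 2 - 4 = -2.
Computing the Kauffman bracket via state sum. There are 2^6 = 64 states.
Each crossing splits two ways (0=vertical, 1=horizontal). The state's weight is A^(#A-smoothings - #B-smoothings) * d^(loops - 1).
Tabulate the states by total A-exponent and number of loops L (A-exp: L × count):
  A^6: L=5 ×1
  A^4: L=4 ×6
  A^2: L=3 ×15
  A^0: L=2 ×19, L=4 ×1
  A^-2: L=1 ×11, L=3 ×4
  A^-4: L=2 ×6
  A^-6: L=3 ×1
Each group contributes A^e * Σ count * d^(L-1):
Powers of d = -A^2 - A^-2: d^2 = A^4 + 2 + A^-4; d^3 = -A^6 - 3*A^2 - 3*A^-2 - A^-6; d^4 = A^8 + 4*A^4 + 6 + 4*A^-4 + A^-8.
  A^6 * (d^4) = A^14 + 4*A^10 + 6*A^6 + 4*A^2 + A^-2
  A^4 * (6*d^3) = -6*A^10 - 18*A^6 - 18*A^2 - 6*A^-2
  A^2 * (15*d^2) = 15*A^6 + 30*A^2 + 15*A^-2
  A^0 * (19*d + d^3) = -A^6 - 22*A^2 - 22*A^-2 - A^-6
  A^-2 * (11 + 4*d^2) = 4*A^2 + 19*A^-2 + 4*A^-6
  A^-4 * (6*d) = -6*A^-2 - 6*A^-6
  A^-6 * (d^2) = A^-2 + 2*A^-6 + A^-10
Summing the groups: <K> = A^14 - 2*A^10 + 2*A^6 - 2*A^2 + 2*A^-2 - A^-6 + A^-10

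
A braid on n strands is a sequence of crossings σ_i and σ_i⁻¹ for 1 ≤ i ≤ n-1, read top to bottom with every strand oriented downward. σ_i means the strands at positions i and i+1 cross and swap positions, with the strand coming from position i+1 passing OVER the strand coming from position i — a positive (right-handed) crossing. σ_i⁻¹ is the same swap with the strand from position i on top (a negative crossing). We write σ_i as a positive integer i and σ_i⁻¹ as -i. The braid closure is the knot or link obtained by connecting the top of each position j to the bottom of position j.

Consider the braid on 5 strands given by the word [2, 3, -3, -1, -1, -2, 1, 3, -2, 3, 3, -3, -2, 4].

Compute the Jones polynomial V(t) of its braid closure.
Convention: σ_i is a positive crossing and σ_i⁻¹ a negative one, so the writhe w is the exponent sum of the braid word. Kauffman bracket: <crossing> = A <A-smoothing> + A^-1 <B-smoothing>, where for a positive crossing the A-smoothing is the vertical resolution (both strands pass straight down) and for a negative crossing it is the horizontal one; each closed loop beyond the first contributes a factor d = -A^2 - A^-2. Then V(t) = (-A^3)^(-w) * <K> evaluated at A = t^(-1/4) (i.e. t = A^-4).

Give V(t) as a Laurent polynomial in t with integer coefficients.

The presented braid s2 s3 s3^-1 s1^-1 s1^-1 s2^-1 s1 s3 s2^-1 s3 s3 s3^-1 s2^-1 s4 on 5 strands reduces by inverse Markov moves (closure unchanged at each step):
  Destabilize: the word has the form β·s4 where s4 occurs only as the final letter (β ∈ B_4); drop it and the last strand → 4 strands.
  Deconjugate: the word is γ·β·γ⁻¹ with γ = s2 s3 (prefix) and γ⁻¹ = s3^-1 s2^-1 (suffix); strip both.
  Deconjugate: the word is γ·β·γ⁻¹ with γ = s3^-1 (prefix) and γ⁻¹ = s3 (suffix); strip both.
Reduced to β = s1^-1 s1^-1 s2^-1 s1 s3 s2^-1 s3 on 4 strands, 7 crossings.
Compute on β:
Braid: s1^-1 s1^-1 s2^-1 s1 s3 s2^-1 s3 on 4 strands, 7 crossings.
Writhe w = (#positive) - (#negative) = 3 - 4 = -1.
Computing the Kauffman bracket via state sum. There are 2^7 = 128 states.
Each crossing splits two ways (0=vertical, 1=horizontal). The state's weight is A^(#A-smoothings - #B-smoothings) * d^(loops - 1).
Tabulate the states by total A-exponent and number of loops L (A-exp: L × count):
  A^7: L=4 ×1
  A^5: L=3 ×7
  A^3: L=2 ×17, L=4 ×4
  A^1: L=1 ×14, L=3 ×20, L=5 ×1
  A^-1: L=2 ×27, L=4 ×8
  A^-3: L=1 ×5, L=3 ×15, L=5 ×1
  A^-5: L=2 ×4, L=4 ×3
  A^-7: L=3 ×1
Each group contributes A^e * Σ count * d^(L-1):
Powers of d = -A^2 - A^-2: d^2 = A^4 + 2 + A^-4; d^3 = -A^6 - 3*A^2 - 3*A^-2 - A^-6; d^4 = A^8 + 4*A^4 + 6 + 4*A^-4 + A^-8.
  A^7 * (d^3) = -A^13 - 3*A^9 - 3*A^5 - A
  A^5 * (7*d^2) = 7*A^9 + 14*A^5 + 7*A
  A^3 * (17*d + 4*d^3) = -4*A^9 - 29*A^5 - 29*A - 4*A^-3
  A^1 * (14 + 20*d^2 + d^4) = A^9 + 24*A^5 + 60*A + 24*A^-3 + A^-7
  A^-1 * (27*d + 8*d^3) = -8*A^5 - 51*A - 51*A^-3 - 8*A^-7
  A^-3 * (5 + 15*d^2 + d^4) = A^5 + 19*A + 41*A^-3 + 19*A^-7 + A^-11
  A^-5 * (4*d + 3*d^3) = -3*A - 13*A^-3 - 13*A^-7 - 3*A^-11
  A^-7 * (d^2) = A^-3 + 2*A^-7 + A^-11
Summing the groups: <K> = -A^13 + A^9 - A^5 + 2*A - 2*A^-3 + A^-7 - A^-11
Normalise by the writhe: (-A^3)^(-w) = (-A^3)^(1) = -A^3, so f(A) = -A^3 * <K> = A^16 - A^12 + A^8 - 2*A^4 + 2 - A^-4 + A^-8.
Substitute A = t^(-1/4), i.e. A^e → t^(-e/4): V(t) = t^2 - t + 2 - 2*t^-1 + t^-2 - t^-3 + t^-4

Answer: t^2 - t + 2 - 2*t^-1 + t^-2 - t^-3 + t^-4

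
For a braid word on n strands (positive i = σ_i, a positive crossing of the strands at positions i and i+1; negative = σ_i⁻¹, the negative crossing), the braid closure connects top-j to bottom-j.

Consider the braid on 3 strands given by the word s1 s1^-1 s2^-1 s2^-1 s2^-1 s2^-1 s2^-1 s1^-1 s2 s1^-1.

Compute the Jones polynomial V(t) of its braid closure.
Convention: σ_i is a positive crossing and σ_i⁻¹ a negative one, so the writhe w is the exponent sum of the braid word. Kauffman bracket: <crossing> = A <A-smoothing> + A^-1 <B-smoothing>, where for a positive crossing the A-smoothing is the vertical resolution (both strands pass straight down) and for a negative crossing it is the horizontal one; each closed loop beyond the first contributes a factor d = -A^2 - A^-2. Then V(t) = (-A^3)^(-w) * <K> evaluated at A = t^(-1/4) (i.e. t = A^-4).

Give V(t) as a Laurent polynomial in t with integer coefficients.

The presented braid s1 s1^-1 s2^-1 s2^-1 s2^-1 s2^-1 s2^-1 s1^-1 s2 s1^-1 on 3 strands reduces by inverse Markov moves (closure unchanged at each step):
  Deconjugate: the word is γ·β·γ⁻¹ with γ = s1 (prefix) and γ⁻¹ = s1^-1 (suffix); strip both.
Reduced to β = s1^-1 s2^-1 s2^-1 s2^-1 s2^-1 s2^-1 s1^-1 s2 on 3 strands, 8 crossings.
Compute on β:
Braid: s1^-1 s2^-1 s2^-1 s2^-1 s2^-1 s2^-1 s1^-1 s2 on 3 strands, 8 crossings.
Writhe w = (#positive) - (#negative) = 1 - 7 = -6.
Computing the Kauffman bracket via state sum. There are 2^8 = 256 states.
Each crossing splits two ways (0=vertical, 1=horizontal). The state's weight is A^(#A-smoothings - #B-smoothings) * d^(loops - 1).
Tabulate the states by total A-exponent and number of loops L (A-exp: L × count):
  A^8: L=6 ×1
  A^6: L=5 ×8
  A^4: L=4 ×25, L=6 ×3
  A^2: L=3 ×40, L=5 ×15, L=7 ×1
  A^0: L=2 ×35, L=4 ×30, L=6 ×5
  A^-2: L=1 ×15, L=3 ×31, L=5 ×10
  A^-4: L=2 ×18, L=4 ×10
  A^-6: L=1 ×2, L=3 ×6
  A^-8: L=2 ×1
Each group contributes A^e * Σ count * d^(L-1):
Powers of d = -A^2 - A^-2: d^2 = A^4 + 2 + A^-4; d^3 = -A^6 - 3*A^2 - 3*A^-2 - A^-6; d^4 = A^8 + 4*A^4 + 6 + 4*A^-4 + A^-8; d^5 = -A^10 - 5*A^6 - 10*A^2 - 10*A^-2 - 5*A^-6 - A^-10; d^6 = A^12 + 6*A^8 + 15*A^4 + 20 + 15*A^-4 + 6*A^-8 + A^-12.
  A^8 * (d^5) = -A^18 - 5*A^14 - 10*A^10 - 10*A^6 - 5*A^2 - A^-2
  A^6 * (8*d^4) = 8*A^14 + 32*A^10 + 48*A^6 + 32*A^2 + 8*A^-2
  A^4 * (25*d^3 + 3*d^5) = -3*A^14 - 40*A^10 - 105*A^6 - 105*A^2 - 40*A^-2 - 3*A^-6
  A^2 * (40*d^2 + 15*d^4 + d^6) = A^14 + 21*A^10 + 115*A^6 + 190*A^2 + 115*A^-2 + 21*A^-6 + A^-10
  A^0 * (35*d + 30*d^3 + 5*d^5) = -5*A^10 - 55*A^6 - 175*A^2 - 175*A^-2 - 55*A^-6 - 5*A^-10
  A^-2 * (15 + 31*d^2 + 10*d^4) = 10*A^6 + 71*A^2 + 137*A^-2 + 71*A^-6 + 10*A^-10
  A^-4 * (18*d + 10*d^3) = -10*A^2 - 48*A^-2 - 48*A^-6 - 10*A^-10
  A^-6 * (2 + 6*d^2) = 6*A^-2 + 14*A^-6 + 6*A^-10
  A^-8 * (d) = -A^-6 - A^-10
Summing the groups: <K> = -A^18 + A^14 - 2*A^10 + 3*A^6 - 2*A^2 + 2*A^-2 - A^-6 + A^-10
Normalise by the writhe: (-A^3)^(-w) = (-A^3)^(6) = A^18, so f(A) = A^18 * <K> = -A^36 + A^32 - 2*A^28 + 3*A^24 - 2*A^20 + 2*A^16 - A^12 + A^8.
Substitute A = t^(-1/4), i.e. A^e → t^(-e/4): V(t) = t^-2 - t^-3 + 2*t^-4 - 2*t^-5 + 3*t^-6 - 2*t^-7 + t^-8 - t^-9

Answer: t^-2 - t^-3 + 2*t^-4 - 2*t^-5 + 3*t^-6 - 2*t^-7 + t^-8 - t^-9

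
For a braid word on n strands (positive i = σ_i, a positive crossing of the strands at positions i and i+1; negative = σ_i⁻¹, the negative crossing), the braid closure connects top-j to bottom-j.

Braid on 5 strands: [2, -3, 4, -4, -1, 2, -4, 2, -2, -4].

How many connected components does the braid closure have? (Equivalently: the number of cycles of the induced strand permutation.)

Track the strand permutation on 5 strands, starting from identity.
  step 1: s2 swaps positions 2,3 -> [1 3 2 4 5]
  step 2: s3^-1 swaps positions 3,4 -> [1 3 4 2 5]
  step 3: s4 swaps positions 4,5 -> [1 3 4 5 2]
  step 4: s4^-1 swaps positions 4,5 -> [1 3 4 2 5]
  step 5: s1^-1 swaps positions 1,2 -> [3 1 4 2 5]
  step 6: s2 swaps positions 2,3 -> [3 4 1 2 5]
  step 7: s4^-1 swaps positions 4,5 -> [3 4 1 5 2]
  step 8: s2 swaps positions 2,3 -> [3 1 4 5 2]
  step 9: s2^-1 swaps positions 2,3 -> [3 4 1 5 2]
  step 10: s4^-1 swaps positions 4,5 -> [3 4 1 2 5]
Final permutation (position -> original strand): [3 4 1 2 5]
Closure components = cycle count of this permutation = 3.

Answer: 3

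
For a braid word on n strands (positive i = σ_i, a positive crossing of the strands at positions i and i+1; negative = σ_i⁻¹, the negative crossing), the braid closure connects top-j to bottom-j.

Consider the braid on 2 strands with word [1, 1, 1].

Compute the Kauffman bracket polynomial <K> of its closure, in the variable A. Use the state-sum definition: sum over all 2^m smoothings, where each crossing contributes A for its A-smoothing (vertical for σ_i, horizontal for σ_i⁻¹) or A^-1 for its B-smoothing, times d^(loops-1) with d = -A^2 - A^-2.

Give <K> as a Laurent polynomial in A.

-A^5 - A^-3 + A^-7

Derivation:
Braid: s1 s1 s1 on 2 strands, 3 crossings.
Writhe w = (#positive) - (#negative) = 3 - 0 = 3.
Enumerate smoothing states for the bracket polynomial. There are 2^3 = 8 states.
For each crossing: s=0 is the vertical smoothing, s=1 horizontal. Crossing k contributes A^(sign_k * (1 - 2*s_k)); loop factor d = -A^2 - A^-2.
  state 000: A-exp=+3, loops=2, term = A^3 * d^1
  state 001: A-exp=+1, loops=1, term = A^1 * d^0
  state 010: A-exp=+1, loops=1, term = A^1 * d^0
  state 011: A-exp=-1, loops=2, term = A^-1 * d^1
  state 100: A-exp=+1, loops=1, term = A^1 * d^0
  state 101: A-exp=-1, loops=2, term = A^-1 * d^1
  state 110: A-exp=-1, loops=2, term = A^-1 * d^1
  state 111: A-exp=-3, loops=3, term = A^-3 * d^2
Collect the terms by A-exponent (count of states per loop number):
Powers of d = -A^2 - A^-2: d^2 = A^4 + 2 + A^-4.
  A^3 * (d) = -A^5 - A
  A^1 * (3) = 3*A
  A^-1 * (3*d) = -3*A - 3*A^-3
  A^-3 * (d^2) = A + 2*A^-3 + A^-7
Summing the groups: <K> = -A^5 - A^-3 + A^-7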